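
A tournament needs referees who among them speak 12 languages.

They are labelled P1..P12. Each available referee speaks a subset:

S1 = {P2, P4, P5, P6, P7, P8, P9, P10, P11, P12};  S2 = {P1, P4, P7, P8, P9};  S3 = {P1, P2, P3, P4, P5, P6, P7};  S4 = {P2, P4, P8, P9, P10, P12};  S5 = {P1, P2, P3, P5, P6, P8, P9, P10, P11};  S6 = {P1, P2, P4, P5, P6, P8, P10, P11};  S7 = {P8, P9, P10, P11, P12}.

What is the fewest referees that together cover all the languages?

2

Take {S1, S3}. Their union is {P1, P2, P3, P4, P5, P6, P7, P8, P9, P10, P11, P12}, which is all 12 languages.
No single referee has all 12 languages (the largest, S1, has 10), so 2 is optimal.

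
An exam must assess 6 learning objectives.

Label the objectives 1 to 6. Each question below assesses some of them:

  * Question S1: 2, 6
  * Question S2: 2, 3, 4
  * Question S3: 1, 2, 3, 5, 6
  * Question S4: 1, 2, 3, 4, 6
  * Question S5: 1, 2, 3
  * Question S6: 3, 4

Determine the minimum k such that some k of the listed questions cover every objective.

2

S2 and S3 together: S2 ∪ S3 = {1, 2, 3, 4, 5, 6} — every objective is covered.
No single question has all 6 objectives (the largest, S3, has 5), so 2 is optimal.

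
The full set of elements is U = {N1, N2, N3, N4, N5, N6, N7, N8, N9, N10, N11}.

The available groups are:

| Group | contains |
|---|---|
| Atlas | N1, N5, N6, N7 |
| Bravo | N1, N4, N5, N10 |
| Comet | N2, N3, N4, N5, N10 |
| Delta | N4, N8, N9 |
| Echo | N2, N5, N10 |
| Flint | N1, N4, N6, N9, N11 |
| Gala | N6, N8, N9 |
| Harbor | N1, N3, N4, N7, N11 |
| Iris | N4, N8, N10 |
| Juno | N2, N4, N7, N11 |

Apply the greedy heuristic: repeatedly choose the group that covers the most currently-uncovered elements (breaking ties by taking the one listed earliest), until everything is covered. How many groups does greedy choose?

Greedy: pick Comet (covers 5 new) → pick Flint (covers 4 new) → pick Atlas (covers 1 new) → pick Delta (covers 1 new). Total picks: 4.
(The true minimum cover uses only 3 groups, so greedy is not optimal here.)

4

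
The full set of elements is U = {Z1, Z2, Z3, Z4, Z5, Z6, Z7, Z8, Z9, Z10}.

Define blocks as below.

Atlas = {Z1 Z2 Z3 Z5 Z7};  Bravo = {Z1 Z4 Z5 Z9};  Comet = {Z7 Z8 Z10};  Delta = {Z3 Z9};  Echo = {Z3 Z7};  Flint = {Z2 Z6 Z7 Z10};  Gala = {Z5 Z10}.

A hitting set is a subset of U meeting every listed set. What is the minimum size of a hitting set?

H = {Z1, Z3, Z10} meets every block (each contains at least one member of H), and |H| = 3.
No choice of 2 elements meets every block, so 3 is the minimum.

3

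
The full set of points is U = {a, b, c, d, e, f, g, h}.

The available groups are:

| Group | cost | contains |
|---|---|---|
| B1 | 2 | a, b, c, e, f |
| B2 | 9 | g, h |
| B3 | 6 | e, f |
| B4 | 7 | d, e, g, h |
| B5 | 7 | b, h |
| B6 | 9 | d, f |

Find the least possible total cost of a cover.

B1, B4 together cover every point (B1 ∪ B4 = {a, b, c, d, e, f, g, h}); total cost 2 + 7 = 9.
No covering selection has total cost below 9.

9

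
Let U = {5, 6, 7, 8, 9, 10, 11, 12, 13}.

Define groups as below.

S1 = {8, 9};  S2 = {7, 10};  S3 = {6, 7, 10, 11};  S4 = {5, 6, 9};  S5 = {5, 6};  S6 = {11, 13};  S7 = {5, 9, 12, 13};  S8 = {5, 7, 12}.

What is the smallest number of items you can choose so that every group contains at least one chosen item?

Take H = {5, 8, 10, 11}. Each listed group contains at least one of these, so H is a hitting set of size 4.
The groups S1, S2, S5, S6 are pairwise disjoint, so any hitting set needs a separate item for each — at least 4. Hence 4 is optimal.

4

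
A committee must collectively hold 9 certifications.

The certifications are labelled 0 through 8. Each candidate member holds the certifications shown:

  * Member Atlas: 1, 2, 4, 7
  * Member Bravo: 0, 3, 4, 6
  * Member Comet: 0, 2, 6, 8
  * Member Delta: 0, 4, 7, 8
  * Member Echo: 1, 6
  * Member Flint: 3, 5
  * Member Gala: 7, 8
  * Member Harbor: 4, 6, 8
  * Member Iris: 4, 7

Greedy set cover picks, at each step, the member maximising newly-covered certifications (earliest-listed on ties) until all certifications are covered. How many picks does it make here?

Greedy: pick Atlas (covers 4 new) → pick Bravo (covers 3 new) → pick Comet (covers 1 new) → pick Flint (covers 1 new). Total picks: 4.
(The true minimum cover uses only 3 members, so greedy is not optimal here.)

4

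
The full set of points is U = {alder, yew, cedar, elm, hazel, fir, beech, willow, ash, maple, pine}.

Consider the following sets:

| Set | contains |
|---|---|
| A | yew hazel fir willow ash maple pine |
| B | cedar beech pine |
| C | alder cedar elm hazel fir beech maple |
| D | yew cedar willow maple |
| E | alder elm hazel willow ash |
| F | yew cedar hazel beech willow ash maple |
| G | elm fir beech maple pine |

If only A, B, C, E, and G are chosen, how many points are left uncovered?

0

Union of A, B, C, E, G = {alder, yew, cedar, elm, hazel, fir, beech, willow, ash, maple, pine} — that's every point, so 0 are uncovered.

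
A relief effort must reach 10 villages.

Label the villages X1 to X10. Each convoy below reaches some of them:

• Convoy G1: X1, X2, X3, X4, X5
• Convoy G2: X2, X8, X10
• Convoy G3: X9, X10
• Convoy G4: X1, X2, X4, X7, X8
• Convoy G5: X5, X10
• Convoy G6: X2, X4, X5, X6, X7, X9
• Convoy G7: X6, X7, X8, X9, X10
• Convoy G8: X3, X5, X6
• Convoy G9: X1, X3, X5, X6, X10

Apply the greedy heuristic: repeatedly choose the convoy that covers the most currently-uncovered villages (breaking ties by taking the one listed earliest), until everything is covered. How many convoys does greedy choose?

3

Greedy: pick G6 (covers 6 new) → pick G9 (covers 3 new) → pick G2 (covers 1 new). Total picks: 3.
(The true minimum cover uses only 2 convoys, so greedy is not optimal here.)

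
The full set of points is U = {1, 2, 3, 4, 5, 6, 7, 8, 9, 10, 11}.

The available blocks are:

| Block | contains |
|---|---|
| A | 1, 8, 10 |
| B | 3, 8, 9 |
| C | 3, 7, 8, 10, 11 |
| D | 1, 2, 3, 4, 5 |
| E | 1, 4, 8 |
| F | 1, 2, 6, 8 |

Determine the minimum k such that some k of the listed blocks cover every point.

4

B and C and D and F together: B ∪ C ∪ D ∪ F = {1, 2, 3, 4, 5, 6, 7, 8, 9, 10, 11} — every point is covered.
No 3 of the 6 blocks cover everything (all 20 combinations miss at least one point), so 4 is optimal.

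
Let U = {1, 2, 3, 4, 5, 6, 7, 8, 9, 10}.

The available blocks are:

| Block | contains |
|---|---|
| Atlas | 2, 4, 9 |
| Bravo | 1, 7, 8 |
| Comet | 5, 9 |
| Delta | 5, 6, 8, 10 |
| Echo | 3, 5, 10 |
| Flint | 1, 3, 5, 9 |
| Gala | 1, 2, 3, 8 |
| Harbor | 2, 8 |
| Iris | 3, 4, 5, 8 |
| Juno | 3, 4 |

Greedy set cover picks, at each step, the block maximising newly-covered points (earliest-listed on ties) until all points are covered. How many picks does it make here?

4

Greedy: pick Delta (covers 4 new) → pick Atlas (covers 3 new) → pick Bravo (covers 2 new) → pick Echo (covers 1 new). Total picks: 4.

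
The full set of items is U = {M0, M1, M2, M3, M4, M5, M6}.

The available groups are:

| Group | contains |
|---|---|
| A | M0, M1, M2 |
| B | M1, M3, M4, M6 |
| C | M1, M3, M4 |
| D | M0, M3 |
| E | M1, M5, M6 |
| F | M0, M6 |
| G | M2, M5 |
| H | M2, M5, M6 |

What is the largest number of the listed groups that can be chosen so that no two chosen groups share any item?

3

C, F, G are pairwise disjoint (C={M1,M3,M4}; F={M0,M6}; G={M2,M5}).
Every remaining group overlaps one of these, and no 4 of the listed groups are pairwise disjoint, so 3 is the maximum.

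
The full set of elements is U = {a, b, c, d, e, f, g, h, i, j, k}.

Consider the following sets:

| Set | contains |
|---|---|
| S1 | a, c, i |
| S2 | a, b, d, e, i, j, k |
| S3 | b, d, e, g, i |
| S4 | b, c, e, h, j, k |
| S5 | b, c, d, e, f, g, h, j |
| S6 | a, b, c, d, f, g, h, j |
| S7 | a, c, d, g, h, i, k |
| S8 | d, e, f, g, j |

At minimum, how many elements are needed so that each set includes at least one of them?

The 2 elements {i, j} hit every set.
The sets S1, S8 are pairwise disjoint, so any hitting set needs a separate element for each — at least 2. Hence 2 is optimal.

2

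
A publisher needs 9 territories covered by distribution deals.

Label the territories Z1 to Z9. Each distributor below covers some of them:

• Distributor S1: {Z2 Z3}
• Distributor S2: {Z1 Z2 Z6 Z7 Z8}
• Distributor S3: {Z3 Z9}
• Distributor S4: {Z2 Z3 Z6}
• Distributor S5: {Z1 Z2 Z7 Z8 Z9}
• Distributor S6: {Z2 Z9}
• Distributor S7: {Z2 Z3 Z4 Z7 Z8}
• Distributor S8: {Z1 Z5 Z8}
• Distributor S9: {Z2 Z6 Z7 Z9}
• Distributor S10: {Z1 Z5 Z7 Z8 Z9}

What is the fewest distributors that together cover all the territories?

3

S2 and S7 and S10 together: S2 ∪ S7 ∪ S10 = {Z1, Z2, Z3, Z4, Z5, Z6, Z7, Z8, Z9} — every territory is covered.
Only S7 contains Z4, so S7 is forced; the remaining 4 territories need at least 2 more distributors (each remaining distributor adds at most 3) — so at least 3 distributors are needed, and 3 is optimal.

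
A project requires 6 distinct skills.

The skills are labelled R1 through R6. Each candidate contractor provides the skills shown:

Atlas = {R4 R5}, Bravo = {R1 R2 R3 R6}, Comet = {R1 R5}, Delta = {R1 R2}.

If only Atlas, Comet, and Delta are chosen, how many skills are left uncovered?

Union of Atlas, Comet, Delta = {R1, R2, R4, R5}.
Not covered: R3, R6 — 2 skills.

2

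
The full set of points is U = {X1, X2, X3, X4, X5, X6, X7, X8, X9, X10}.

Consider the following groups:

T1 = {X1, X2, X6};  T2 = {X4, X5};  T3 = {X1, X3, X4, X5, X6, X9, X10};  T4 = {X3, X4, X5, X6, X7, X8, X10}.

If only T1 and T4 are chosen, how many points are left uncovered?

1

Union of T1, T4 = {X1, X2, X3, X4, X5, X6, X7, X8, X10}.
Not covered: X9 — 1 point.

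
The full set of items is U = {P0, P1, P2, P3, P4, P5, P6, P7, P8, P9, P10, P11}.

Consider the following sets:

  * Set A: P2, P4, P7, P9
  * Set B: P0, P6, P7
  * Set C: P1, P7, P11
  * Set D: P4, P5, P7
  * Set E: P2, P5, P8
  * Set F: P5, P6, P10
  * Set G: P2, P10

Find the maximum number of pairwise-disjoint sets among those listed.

B, E are pairwise disjoint (B={P0,P6,P7}; E={P2,P5,P8}).
Every remaining set overlaps one of these, and no 3 of the listed sets are pairwise disjoint, so 2 is the maximum.

2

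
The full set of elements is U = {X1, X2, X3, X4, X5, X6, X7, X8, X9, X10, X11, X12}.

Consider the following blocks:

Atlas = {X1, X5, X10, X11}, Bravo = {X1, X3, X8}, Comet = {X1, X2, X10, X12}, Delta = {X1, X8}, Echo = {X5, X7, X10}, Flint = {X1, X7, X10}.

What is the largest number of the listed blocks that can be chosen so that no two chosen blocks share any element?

Delta, Echo are pairwise disjoint (Delta={X1,X8}; Echo={X5,X7,X10}).
Every remaining block overlaps one of these, and no 3 of the listed blocks are pairwise disjoint, so 2 is the maximum.

2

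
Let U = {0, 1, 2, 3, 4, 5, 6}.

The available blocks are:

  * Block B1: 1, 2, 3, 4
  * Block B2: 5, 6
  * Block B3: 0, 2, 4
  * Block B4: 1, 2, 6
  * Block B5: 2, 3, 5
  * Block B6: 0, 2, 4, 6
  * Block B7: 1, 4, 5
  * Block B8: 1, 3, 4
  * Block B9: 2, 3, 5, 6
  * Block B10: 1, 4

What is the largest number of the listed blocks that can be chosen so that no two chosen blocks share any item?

2

B2, B8 are pairwise disjoint (B2={5,6}; B8={1,3,4}).
Every remaining block overlaps one of these, and no 3 of the listed blocks are pairwise disjoint, so 2 is the maximum.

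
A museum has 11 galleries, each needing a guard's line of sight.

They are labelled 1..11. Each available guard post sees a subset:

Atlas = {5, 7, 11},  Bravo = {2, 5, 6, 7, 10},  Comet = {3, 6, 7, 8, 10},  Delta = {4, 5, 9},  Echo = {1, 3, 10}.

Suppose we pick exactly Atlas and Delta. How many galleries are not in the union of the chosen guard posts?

Union of Atlas, Delta = {4, 5, 7, 9, 11}.
Not covered: 1, 2, 3, 6, 8, 10 — 6 galleries.

6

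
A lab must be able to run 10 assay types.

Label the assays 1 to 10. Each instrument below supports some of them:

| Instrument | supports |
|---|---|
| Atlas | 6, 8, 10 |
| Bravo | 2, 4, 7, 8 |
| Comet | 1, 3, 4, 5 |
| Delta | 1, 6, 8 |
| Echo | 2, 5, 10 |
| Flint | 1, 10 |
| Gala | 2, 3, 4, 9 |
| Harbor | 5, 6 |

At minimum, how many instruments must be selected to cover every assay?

Take {Bravo, Flint, Gala, Harbor}. Their union is {1, 2, 3, 4, 5, 6, 7, 8, 9, 10}, which is all 10 assays.
No 3 of the 8 instruments cover everything (all 56 combinations miss at least one assay), so 4 is optimal.

4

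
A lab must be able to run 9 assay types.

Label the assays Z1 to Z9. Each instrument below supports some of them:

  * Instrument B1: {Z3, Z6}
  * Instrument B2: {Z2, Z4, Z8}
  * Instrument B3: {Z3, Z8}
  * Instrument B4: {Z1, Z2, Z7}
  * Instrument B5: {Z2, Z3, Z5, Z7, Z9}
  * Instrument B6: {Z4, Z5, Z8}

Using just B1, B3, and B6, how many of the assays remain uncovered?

4

Union of B1, B3, B6 = {Z3, Z4, Z5, Z6, Z8}.
Not covered: Z1, Z2, Z7, Z9 — 4 assays.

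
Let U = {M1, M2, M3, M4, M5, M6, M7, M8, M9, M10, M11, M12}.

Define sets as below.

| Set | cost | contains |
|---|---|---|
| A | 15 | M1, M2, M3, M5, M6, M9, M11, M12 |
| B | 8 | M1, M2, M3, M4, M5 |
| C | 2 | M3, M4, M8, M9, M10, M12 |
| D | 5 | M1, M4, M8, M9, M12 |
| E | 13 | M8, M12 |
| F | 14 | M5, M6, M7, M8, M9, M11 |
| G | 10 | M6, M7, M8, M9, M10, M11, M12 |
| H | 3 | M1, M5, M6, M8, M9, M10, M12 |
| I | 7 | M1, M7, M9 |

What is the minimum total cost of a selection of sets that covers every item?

18

B, G together cover every item (B ∪ G = {M1, M2, M3, M4, M5, M6, M7, M8, M9, M10, M11, M12}); total cost 8 + 10 = 18.
The greedy pick C, H, G, B costs 23; no covering selection beats 18.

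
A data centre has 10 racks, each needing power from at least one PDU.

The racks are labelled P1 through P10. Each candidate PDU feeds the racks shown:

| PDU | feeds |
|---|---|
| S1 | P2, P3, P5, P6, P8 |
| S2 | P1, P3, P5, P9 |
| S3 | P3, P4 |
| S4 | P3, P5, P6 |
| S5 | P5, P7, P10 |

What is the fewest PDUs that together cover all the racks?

S1 and S2 and S3 and S5 together: S1 ∪ S2 ∪ S3 ∪ S5 = {P1, P2, P3, P4, P5, P6, P7, P8, P9, P10} — every rack is covered.
Only S1 contains P2, so S1 is forced; the remaining 5 racks need at least 3 more PDUs (each remaining PDU adds at most 2) — so at least 4 PDUs are needed, and 4 is optimal.

4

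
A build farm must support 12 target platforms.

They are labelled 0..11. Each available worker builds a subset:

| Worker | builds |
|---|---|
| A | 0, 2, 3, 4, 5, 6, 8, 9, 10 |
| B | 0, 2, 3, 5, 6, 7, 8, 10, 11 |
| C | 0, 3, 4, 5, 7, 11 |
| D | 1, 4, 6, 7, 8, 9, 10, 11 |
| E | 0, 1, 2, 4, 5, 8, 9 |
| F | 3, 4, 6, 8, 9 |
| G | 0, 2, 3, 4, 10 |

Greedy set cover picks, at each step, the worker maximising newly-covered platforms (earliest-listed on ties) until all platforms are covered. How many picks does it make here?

Greedy: pick A (covers 9 new) → pick D (covers 3 new). Total picks: 2.

2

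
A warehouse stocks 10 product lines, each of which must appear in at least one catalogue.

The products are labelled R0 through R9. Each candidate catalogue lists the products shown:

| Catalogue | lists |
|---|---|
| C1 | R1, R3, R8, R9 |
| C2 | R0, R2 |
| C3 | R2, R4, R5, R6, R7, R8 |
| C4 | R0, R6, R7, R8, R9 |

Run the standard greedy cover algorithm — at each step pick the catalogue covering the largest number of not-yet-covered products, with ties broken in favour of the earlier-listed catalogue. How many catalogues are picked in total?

3

Greedy: pick C3 (covers 6 new) → pick C1 (covers 3 new) → pick C2 (covers 1 new). Total picks: 3.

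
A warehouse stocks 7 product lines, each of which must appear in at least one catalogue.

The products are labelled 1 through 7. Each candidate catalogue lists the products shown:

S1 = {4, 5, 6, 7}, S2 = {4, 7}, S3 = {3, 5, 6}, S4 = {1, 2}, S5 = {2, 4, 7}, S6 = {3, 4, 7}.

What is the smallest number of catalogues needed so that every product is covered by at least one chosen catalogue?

3

Take {S1, S4, S6}. Their union is {1, 2, 3, 4, 5, 6, 7}, which is all 7 products.
Only S4 contains 1, so S4 is forced; the remaining 5 products need at least 2 more catalogues (each remaining catalogue adds at most 4) — so at least 3 catalogues are needed, and 3 is optimal.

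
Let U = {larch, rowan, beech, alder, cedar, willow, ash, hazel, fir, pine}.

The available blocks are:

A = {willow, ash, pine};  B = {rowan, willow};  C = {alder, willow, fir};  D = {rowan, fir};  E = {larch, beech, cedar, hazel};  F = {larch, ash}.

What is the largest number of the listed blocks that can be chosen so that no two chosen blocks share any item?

3

A, D, E are pairwise disjoint (A={willow,ash,pine}; D={rowan,fir}; E={larch,beech,cedar,hazel}).
Every remaining block overlaps one of these, and no 4 of the listed blocks are pairwise disjoint, so 3 is the maximum.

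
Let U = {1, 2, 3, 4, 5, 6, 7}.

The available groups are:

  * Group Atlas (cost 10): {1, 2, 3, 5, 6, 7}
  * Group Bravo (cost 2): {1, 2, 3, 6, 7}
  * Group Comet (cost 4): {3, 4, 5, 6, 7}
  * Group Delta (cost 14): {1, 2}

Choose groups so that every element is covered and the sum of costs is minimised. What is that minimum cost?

6

Bravo, Comet together cover every element (Bravo ∪ Comet = {1, 2, 3, 4, 5, 6, 7}); total cost 2 + 4 = 6.
No covering selection has total cost below 6.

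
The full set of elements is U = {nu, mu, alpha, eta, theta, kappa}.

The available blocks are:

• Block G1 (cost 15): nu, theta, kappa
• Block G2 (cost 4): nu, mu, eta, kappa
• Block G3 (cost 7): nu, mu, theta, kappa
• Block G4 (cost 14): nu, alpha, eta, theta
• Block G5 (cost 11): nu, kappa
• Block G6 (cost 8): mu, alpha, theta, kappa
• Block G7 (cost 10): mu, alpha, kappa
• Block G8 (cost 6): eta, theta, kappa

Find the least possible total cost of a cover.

12

G2, G6 together cover every element (G2 ∪ G6 = {nu, mu, alpha, eta, theta, kappa}); total cost 4 + 8 = 12.
No covering selection has total cost below 12.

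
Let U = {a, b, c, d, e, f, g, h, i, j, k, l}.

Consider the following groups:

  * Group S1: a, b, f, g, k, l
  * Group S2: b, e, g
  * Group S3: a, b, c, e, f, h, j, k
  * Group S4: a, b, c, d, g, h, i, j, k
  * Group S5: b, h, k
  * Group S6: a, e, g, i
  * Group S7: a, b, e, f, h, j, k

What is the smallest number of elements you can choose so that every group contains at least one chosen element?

Take T = {b, e}. Each listed group contains at least one of these, so T is a hitting set of size 2.
The groups S5, S6 are pairwise disjoint, so any hitting set needs a separate element for each — at least 2. Hence 2 is optimal.

2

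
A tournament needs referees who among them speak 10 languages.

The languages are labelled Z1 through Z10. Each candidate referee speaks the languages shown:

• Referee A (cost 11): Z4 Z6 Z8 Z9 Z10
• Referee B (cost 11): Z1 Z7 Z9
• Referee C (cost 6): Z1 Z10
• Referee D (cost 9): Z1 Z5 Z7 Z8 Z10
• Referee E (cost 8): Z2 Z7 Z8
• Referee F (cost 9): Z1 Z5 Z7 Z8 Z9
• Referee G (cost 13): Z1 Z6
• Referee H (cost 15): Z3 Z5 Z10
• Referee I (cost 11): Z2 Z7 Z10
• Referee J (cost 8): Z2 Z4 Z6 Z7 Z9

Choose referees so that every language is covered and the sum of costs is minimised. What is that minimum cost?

D, H, J together cover every language (D ∪ H ∪ J = {Z1, Z2, Z3, Z4, Z5, Z6, Z7, Z8, Z9, Z10}); total cost 9 + 15 + 8 = 32.
No covering selection has total cost below 32.

32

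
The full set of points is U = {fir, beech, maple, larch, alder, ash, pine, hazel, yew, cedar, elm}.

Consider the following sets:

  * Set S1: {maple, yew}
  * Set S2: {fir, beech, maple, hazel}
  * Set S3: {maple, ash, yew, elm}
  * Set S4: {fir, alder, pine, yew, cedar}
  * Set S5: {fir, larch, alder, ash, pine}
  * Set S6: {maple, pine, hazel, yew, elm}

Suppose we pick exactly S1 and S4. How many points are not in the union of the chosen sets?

Union of S1, S4 = {fir, maple, alder, pine, yew, cedar}.
Not covered: beech, larch, ash, hazel, elm — 5 points.

5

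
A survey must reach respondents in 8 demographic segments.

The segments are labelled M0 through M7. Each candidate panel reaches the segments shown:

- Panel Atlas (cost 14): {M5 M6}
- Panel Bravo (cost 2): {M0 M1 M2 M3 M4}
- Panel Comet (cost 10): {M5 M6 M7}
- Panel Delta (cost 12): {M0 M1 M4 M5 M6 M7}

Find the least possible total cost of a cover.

12

Bravo, Comet together cover every segment (Bravo ∪ Comet = {M0, M1, M2, M3, M4, M5, M6, M7}); total cost 2 + 10 = 12.
No covering selection has total cost below 12.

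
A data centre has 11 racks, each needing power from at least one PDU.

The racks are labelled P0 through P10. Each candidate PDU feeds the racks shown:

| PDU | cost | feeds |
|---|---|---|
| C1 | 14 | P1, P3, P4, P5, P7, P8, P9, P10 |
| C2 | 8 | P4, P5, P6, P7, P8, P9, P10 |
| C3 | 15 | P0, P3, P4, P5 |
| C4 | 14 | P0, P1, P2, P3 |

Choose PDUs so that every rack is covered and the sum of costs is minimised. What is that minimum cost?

C2, C4 together cover every rack (C2 ∪ C4 = {P0, P1, P2, P3, P4, P5, P6, P7, P8, P9, P10}); total cost 8 + 14 = 22.
No covering selection has total cost below 22.

22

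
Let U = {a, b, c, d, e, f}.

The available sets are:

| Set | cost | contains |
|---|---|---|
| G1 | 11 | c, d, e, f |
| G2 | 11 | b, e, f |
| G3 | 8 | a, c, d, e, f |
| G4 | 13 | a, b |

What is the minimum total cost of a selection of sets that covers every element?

G2, G3 together cover every element (G2 ∪ G3 = {a, b, c, d, e, f}); total cost 11 + 8 = 19.
No covering selection has total cost below 19.

19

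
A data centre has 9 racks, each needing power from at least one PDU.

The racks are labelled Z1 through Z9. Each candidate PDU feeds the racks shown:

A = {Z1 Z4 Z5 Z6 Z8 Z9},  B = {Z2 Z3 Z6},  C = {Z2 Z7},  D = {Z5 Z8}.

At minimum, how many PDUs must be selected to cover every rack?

Take {A, B, C}. Their union is {Z1, Z2, Z3, Z4, Z5, Z6, Z7, Z8, Z9}, which is all 9 racks.
Only A contains Z1, so A is forced; the remaining 3 racks need at least 2 more PDUs (each remaining PDU adds at most 2) — so at least 3 PDUs are needed, and 3 is optimal.

3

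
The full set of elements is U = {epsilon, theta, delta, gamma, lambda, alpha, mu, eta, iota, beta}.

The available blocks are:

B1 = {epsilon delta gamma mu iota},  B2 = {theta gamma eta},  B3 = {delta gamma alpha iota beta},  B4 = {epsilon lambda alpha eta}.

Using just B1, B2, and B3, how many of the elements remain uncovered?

Union of B1, B2, B3 = {epsilon, theta, delta, gamma, alpha, mu, eta, iota, beta}.
Not covered: lambda — 1 element.

1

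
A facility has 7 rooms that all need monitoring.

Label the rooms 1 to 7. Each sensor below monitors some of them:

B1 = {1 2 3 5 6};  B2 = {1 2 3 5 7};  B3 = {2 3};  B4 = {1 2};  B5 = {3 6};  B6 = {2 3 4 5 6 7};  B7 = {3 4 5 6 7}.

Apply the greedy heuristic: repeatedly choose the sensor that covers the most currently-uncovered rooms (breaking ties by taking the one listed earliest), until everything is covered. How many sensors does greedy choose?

Greedy: pick B6 (covers 6 new) → pick B1 (covers 1 new). Total picks: 2.

2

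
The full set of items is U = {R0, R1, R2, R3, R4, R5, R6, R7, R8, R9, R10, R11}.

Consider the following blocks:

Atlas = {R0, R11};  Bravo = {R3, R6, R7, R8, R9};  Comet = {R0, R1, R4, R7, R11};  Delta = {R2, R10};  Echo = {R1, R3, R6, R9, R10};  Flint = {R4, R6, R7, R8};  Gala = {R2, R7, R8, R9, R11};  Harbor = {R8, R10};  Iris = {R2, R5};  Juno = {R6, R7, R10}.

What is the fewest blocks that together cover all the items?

Take {Atlas, Echo, Flint, Iris}. Their union is {R0, R1, R2, R3, R4, R5, R6, R7, R8, R9, R10, R11}, which is all 12 items.
No 3 of the 10 blocks cover everything (all 120 combinations miss at least one item), so 4 is optimal.

4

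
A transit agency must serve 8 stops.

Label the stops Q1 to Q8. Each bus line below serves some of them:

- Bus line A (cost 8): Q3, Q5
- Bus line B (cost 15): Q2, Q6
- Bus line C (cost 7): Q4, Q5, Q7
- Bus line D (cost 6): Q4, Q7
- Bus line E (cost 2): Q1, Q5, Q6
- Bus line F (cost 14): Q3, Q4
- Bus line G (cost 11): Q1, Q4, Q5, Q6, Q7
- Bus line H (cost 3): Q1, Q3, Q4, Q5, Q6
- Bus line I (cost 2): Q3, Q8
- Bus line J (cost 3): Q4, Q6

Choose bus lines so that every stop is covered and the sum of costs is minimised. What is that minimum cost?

25

B, D, E, I together cover every stop (B ∪ D ∪ E ∪ I = {Q1, Q2, Q3, Q4, Q5, Q6, Q7, Q8}); total cost 15 + 6 + 2 + 2 = 25.
The greedy pick H, I, D, B costs 26; no covering selection beats 25.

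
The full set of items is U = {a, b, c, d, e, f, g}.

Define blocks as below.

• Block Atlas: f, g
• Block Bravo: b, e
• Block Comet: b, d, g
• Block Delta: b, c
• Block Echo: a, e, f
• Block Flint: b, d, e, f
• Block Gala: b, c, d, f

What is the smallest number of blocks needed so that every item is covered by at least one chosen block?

Comet, Echo, and Gala cover everything between them: the union {a, b, c, d, e, f, g} is all of U.
Only Echo contains a, so Echo is forced; the remaining 4 items need at least 2 more blocks (each remaining block adds at most 3) — so at least 3 blocks are needed, and 3 is optimal.

3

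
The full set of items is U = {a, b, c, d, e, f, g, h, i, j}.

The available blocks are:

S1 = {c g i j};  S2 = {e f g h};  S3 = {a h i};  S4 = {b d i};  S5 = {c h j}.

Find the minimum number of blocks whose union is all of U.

S2, S3, S4, and S5 cover everything between them: the union {a, b, c, d, e, f, g, h, i, j} is all of U.
Only S3 contains a, so S3 is forced; the remaining 7 items need at least 3 more blocks (each remaining block adds at most 3) — so at least 4 blocks are needed, and 4 is optimal.

4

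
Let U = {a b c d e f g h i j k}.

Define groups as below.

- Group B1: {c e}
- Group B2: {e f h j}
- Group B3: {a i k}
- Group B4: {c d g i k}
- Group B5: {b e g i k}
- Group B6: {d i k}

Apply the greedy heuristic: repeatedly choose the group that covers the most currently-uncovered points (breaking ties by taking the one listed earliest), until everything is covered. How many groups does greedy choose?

Greedy: pick B4 (covers 5 new) → pick B2 (covers 4 new) → pick B3 (covers 1 new) → pick B5 (covers 1 new). Total picks: 4.

4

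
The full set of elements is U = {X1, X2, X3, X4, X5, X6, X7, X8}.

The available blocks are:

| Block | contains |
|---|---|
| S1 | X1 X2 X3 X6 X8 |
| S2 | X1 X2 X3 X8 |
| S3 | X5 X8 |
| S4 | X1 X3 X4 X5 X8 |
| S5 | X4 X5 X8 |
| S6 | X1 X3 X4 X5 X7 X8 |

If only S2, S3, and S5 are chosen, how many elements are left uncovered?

2

Union of S2, S3, S5 = {X1, X2, X3, X4, X5, X8}.
Not covered: X6, X7 — 2 elements.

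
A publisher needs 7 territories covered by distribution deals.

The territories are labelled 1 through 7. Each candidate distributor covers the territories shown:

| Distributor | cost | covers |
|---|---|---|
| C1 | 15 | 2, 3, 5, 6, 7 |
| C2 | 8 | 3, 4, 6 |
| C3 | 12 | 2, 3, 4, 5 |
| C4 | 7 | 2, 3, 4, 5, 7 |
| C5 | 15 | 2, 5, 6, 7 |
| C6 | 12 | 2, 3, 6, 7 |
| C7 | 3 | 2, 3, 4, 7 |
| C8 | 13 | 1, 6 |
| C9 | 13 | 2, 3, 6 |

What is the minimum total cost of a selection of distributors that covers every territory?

C4, C8 together cover every territory (C4 ∪ C8 = {1, 2, 3, 4, 5, 6, 7}); total cost 7 + 13 = 20.
The greedy pick C7, C8, C4 costs 23; no covering selection beats 20.

20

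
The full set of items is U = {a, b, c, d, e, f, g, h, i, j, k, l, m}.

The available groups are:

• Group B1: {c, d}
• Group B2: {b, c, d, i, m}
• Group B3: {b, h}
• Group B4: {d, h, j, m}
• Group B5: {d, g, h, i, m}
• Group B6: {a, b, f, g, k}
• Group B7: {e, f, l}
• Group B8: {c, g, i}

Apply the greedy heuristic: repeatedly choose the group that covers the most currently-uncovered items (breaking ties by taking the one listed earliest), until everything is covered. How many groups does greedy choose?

4

Greedy: pick B2 (covers 5 new) → pick B6 (covers 4 new) → pick B4 (covers 2 new) → pick B7 (covers 2 new). Total picks: 4.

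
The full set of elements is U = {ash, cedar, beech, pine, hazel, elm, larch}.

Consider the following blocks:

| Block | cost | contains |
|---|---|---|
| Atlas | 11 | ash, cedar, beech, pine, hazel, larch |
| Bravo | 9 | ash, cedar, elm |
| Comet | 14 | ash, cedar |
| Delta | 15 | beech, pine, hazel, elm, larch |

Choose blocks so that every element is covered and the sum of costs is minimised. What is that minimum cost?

Atlas, Bravo together cover every element (Atlas ∪ Bravo = {ash, cedar, beech, pine, hazel, elm, larch}); total cost 11 + 9 = 20.
No covering selection has total cost below 20.

20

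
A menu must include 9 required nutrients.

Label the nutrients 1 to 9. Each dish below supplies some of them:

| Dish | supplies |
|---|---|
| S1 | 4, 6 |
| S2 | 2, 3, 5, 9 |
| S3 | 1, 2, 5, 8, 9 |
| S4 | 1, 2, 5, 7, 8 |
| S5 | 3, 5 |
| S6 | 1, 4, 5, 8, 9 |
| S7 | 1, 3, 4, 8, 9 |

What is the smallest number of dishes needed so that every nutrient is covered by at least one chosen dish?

3

S1 and S4 and S7 together: S1 ∪ S4 ∪ S7 = {1, 2, 3, 4, 5, 6, 7, 8, 9} — every nutrient is covered.
Only S1 contains 6, so S1 is forced; the remaining 7 nutrients need at least 2 more dishes (each remaining dish adds at most 5) — so at least 3 dishes are needed, and 3 is optimal.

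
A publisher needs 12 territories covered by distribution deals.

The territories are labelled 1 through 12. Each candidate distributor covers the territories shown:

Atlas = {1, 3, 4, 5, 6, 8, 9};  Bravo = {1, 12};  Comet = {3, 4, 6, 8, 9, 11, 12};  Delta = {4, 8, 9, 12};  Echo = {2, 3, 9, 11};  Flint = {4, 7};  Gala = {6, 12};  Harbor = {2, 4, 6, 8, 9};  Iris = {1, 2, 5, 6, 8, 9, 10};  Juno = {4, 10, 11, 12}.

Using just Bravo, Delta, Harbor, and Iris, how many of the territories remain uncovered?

3

Union of Bravo, Delta, Harbor, Iris = {1, 2, 4, 5, 6, 8, 9, 10, 12}.
Not covered: 3, 7, 11 — 3 territories.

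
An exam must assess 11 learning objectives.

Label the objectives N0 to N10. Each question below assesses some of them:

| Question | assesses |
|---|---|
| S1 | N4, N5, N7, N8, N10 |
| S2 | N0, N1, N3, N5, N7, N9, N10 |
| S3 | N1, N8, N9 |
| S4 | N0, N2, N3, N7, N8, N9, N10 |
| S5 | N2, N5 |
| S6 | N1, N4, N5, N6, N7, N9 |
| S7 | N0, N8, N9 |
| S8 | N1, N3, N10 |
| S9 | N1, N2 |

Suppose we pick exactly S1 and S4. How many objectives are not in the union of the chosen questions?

2

Union of S1, S4 = {N0, N2, N3, N4, N5, N7, N8, N9, N10}.
Not covered: N1, N6 — 2 objectives.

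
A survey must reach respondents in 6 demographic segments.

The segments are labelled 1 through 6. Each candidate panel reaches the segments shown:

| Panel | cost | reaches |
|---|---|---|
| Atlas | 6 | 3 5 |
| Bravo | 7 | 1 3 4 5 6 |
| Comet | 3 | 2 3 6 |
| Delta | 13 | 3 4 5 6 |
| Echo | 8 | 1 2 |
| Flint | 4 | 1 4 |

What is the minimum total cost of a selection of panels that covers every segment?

Bravo, Comet together cover every segment (Bravo ∪ Comet = {1, 2, 3, 4, 5, 6}); total cost 7 + 3 = 10.
The greedy pick Comet, Flint, Atlas costs 13; no covering selection beats 10.

10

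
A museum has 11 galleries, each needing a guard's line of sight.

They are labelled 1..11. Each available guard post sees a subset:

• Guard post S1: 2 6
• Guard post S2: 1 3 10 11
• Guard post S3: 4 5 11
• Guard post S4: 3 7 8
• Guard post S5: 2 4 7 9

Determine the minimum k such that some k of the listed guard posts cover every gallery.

5

S1 and S2 and S3 and S4 and S5 together: S1 ∪ S2 ∪ S3 ∪ S4 ∪ S5 = {1, 2, 3, 4, 5, 6, 7, 8, 9, 10, 11} — every gallery is covered.
No 4 of the 5 guard posts cover everything (all 5 combinations miss at least one gallery), so 5 is optimal.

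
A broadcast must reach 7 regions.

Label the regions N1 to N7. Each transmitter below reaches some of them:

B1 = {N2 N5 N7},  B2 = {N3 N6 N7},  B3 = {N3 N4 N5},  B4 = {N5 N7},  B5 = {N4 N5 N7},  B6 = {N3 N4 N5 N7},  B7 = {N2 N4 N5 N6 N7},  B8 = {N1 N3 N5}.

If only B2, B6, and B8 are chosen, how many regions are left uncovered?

Union of B2, B6, B8 = {N1, N3, N4, N5, N6, N7}.
Not covered: N2 — 1 region.

1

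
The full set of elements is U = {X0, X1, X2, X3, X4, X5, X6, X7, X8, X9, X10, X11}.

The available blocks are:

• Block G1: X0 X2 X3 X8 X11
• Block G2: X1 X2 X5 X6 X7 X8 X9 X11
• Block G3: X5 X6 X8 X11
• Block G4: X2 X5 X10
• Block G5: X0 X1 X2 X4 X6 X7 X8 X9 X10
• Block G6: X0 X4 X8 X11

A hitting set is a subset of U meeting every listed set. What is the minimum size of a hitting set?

Take H = {X0, X5}. Each listed block contains at least one of these, so H is a hitting set of size 2.
The blocks G4, G6 are pairwise disjoint, so any hitting set needs a separate element for each — at least 2. Hence 2 is optimal.

2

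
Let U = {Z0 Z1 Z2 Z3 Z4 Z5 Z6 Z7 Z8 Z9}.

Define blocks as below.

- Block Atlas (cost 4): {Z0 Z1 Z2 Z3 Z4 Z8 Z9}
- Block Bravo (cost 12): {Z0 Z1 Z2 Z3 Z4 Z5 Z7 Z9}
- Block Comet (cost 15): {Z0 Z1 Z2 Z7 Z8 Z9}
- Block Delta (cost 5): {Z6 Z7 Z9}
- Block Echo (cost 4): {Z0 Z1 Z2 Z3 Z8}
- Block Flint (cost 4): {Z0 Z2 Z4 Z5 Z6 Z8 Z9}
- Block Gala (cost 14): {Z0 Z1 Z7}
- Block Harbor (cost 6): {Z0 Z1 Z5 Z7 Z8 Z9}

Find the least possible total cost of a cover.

Atlas, Delta, Flint together cover every item (Atlas ∪ Delta ∪ Flint = {Z0, Z1, Z2, Z3, Z4, Z5, Z6, Z7, Z8, Z9}); total cost 4 + 5 + 4 = 13.
No covering selection has total cost below 13.

13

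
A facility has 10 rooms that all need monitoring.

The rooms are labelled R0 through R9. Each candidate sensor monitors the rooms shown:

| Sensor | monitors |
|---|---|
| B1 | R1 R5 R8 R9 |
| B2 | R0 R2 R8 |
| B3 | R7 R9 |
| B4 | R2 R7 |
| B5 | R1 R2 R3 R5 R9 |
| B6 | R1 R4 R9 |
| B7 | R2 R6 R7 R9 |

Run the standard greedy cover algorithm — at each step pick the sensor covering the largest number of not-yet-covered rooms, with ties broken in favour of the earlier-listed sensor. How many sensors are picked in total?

4

Greedy: pick B5 (covers 5 new) → pick B2 (covers 2 new) → pick B7 (covers 2 new) → pick B6 (covers 1 new). Total picks: 4.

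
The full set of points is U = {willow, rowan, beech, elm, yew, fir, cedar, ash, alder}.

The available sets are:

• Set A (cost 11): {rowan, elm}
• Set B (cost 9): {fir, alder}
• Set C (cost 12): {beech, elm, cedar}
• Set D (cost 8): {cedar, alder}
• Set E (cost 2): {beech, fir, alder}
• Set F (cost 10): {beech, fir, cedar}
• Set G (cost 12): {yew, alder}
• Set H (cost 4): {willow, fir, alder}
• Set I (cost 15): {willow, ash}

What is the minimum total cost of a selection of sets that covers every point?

A, F, G, I together cover every point (A ∪ F ∪ G ∪ I = {willow, rowan, beech, elm, yew, fir, cedar, ash, alder}); total cost 11 + 10 + 12 + 15 = 48.
The greedy pick E, H, A, D, G, I costs 52; no covering selection beats 48.

48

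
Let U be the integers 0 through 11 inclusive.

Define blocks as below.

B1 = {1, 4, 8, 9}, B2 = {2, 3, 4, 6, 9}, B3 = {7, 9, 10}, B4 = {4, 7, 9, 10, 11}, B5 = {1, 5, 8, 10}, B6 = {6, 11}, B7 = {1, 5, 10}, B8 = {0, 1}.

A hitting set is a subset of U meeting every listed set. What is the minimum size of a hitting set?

3

H = {1, 6, 7} meets every block (each contains at least one member of H), and |H| = 3.
The blocks B3, B6, B8 are pairwise disjoint, so any hitting set needs a separate item for each — at least 3. Hence 3 is optimal.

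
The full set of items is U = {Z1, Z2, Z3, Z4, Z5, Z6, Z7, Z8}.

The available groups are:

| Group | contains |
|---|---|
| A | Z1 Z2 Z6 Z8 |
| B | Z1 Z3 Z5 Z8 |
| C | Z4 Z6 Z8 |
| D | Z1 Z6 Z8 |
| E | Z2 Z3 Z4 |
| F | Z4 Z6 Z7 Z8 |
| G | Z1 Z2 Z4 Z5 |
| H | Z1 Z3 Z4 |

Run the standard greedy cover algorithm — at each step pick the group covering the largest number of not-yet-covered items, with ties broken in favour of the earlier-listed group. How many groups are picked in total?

3

Greedy: pick A (covers 4 new) → pick B (covers 2 new) → pick F (covers 2 new). Total picks: 3.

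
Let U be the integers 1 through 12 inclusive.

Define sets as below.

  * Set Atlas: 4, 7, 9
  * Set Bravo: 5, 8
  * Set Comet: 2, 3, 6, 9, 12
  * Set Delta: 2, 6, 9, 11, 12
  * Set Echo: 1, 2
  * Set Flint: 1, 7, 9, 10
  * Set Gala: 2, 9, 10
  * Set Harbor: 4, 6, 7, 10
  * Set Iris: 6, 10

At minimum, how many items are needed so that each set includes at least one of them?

Take H = {1, 8, 9, 10}. Each listed set contains at least one of these, so H is a hitting set of size 4.
The sets Atlas, Bravo, Echo, Iris are pairwise disjoint, so any hitting set needs a separate item for each — at least 4. Hence 4 is optimal.

4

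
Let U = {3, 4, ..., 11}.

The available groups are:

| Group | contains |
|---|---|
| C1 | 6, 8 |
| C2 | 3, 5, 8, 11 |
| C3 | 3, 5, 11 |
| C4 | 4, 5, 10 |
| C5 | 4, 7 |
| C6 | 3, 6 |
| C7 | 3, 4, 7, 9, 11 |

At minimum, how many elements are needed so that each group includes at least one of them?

H = {3, 4, 8} meets every group (each contains at least one member of H), and |H| = 3.
The groups C1, C3, C5 are pairwise disjoint, so any hitting set needs a separate element for each — at least 3. Hence 3 is optimal.

3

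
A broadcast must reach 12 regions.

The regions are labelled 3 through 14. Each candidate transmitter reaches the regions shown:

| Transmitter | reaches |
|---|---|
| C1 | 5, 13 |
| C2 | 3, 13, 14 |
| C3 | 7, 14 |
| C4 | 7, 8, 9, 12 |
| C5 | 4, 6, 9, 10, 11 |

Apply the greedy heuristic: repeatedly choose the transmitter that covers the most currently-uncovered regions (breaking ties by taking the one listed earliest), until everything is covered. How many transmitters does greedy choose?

4

Greedy: pick C5 (covers 5 new) → pick C2 (covers 3 new) → pick C4 (covers 3 new) → pick C1 (covers 1 new). Total picks: 4.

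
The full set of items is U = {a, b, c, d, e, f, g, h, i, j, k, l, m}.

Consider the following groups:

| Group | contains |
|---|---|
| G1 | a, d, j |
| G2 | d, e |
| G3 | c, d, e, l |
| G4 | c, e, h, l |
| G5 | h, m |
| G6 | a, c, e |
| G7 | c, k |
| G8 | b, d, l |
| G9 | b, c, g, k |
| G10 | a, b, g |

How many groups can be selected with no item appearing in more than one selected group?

G2, G5, G7, G10 are pairwise disjoint (G2={d,e}; G5={h,m}; G7={c,k}; G10={a,b,g}).
Every remaining group overlaps one of these, and no 5 of the listed groups are pairwise disjoint, so 4 is the maximum.

4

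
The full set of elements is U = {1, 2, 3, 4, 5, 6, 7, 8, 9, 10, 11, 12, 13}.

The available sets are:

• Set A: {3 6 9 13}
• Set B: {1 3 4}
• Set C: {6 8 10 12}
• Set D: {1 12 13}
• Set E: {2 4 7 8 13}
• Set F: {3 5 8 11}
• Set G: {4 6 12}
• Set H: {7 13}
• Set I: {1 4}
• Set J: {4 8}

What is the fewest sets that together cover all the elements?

A and B and C and E and F together: A ∪ B ∪ C ∪ E ∪ F = {1, 2, 3, 4, 5, 6, 7, 8, 9, 10, 11, 12, 13} — every element is covered.
No 4 of the 10 sets cover everything (all 210 combinations miss at least one element), so 5 is optimal.

5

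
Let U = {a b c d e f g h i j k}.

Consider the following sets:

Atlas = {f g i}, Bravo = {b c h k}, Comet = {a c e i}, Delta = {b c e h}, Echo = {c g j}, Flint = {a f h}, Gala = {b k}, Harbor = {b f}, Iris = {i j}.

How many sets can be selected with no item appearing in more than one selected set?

3

Echo, Flint, Gala are pairwise disjoint (Echo={c,g,j}; Flint={a,f,h}; Gala={b,k}).
Every remaining set overlaps one of these, and no 4 of the listed sets are pairwise disjoint, so 3 is the maximum.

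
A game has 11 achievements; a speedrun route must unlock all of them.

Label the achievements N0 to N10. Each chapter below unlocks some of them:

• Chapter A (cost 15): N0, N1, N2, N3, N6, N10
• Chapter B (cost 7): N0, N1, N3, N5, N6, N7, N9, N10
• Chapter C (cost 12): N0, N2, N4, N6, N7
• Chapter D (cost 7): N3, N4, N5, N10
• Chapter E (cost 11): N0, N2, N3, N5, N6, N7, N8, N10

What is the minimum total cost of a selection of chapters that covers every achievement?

B, D, E together cover every achievement (B ∪ D ∪ E = {N0, N1, N2, N3, N4, N5, N6, N7, N8, N9, N10}); total cost 7 + 7 + 11 = 25.
No covering selection has total cost below 25.

25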